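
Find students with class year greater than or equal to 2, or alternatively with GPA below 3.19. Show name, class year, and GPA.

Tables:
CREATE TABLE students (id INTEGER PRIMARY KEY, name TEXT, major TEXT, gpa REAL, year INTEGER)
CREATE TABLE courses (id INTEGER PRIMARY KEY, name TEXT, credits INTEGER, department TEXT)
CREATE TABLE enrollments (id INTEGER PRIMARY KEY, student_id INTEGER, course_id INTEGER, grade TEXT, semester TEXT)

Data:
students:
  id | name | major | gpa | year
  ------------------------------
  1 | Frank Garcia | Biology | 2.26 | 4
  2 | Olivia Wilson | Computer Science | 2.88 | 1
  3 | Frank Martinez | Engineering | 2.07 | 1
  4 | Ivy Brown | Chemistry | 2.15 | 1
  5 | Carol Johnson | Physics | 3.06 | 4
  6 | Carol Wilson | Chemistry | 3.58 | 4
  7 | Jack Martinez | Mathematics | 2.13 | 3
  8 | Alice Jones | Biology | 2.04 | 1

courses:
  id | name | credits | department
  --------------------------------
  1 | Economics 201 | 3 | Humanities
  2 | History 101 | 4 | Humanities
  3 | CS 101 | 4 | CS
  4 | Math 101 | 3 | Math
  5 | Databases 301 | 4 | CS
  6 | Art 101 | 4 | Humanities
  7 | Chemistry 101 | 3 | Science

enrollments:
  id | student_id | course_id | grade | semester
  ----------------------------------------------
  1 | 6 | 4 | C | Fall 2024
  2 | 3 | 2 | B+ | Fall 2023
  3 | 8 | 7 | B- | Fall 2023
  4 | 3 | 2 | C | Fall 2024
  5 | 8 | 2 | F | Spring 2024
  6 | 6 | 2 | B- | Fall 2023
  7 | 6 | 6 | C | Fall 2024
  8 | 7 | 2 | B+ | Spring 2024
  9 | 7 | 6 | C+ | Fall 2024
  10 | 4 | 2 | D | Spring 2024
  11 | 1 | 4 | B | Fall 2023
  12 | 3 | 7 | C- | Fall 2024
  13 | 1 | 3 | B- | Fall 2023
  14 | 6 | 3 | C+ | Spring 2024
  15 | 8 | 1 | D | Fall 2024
SELECT name, year, gpa FROM students WHERE year >= 2 OR gpa < 3.19

Execution result:
name | year | gpa
Frank Garcia | 4 | 2.26
Olivia Wilson | 1 | 2.88
Frank Martinez | 1 | 2.07
Ivy Brown | 1 | 2.15
Carol Johnson | 4 | 3.06
Carol Wilson | 4 | 3.58
Jack Martinez | 3 | 2.13
Alice Jones | 1 | 2.04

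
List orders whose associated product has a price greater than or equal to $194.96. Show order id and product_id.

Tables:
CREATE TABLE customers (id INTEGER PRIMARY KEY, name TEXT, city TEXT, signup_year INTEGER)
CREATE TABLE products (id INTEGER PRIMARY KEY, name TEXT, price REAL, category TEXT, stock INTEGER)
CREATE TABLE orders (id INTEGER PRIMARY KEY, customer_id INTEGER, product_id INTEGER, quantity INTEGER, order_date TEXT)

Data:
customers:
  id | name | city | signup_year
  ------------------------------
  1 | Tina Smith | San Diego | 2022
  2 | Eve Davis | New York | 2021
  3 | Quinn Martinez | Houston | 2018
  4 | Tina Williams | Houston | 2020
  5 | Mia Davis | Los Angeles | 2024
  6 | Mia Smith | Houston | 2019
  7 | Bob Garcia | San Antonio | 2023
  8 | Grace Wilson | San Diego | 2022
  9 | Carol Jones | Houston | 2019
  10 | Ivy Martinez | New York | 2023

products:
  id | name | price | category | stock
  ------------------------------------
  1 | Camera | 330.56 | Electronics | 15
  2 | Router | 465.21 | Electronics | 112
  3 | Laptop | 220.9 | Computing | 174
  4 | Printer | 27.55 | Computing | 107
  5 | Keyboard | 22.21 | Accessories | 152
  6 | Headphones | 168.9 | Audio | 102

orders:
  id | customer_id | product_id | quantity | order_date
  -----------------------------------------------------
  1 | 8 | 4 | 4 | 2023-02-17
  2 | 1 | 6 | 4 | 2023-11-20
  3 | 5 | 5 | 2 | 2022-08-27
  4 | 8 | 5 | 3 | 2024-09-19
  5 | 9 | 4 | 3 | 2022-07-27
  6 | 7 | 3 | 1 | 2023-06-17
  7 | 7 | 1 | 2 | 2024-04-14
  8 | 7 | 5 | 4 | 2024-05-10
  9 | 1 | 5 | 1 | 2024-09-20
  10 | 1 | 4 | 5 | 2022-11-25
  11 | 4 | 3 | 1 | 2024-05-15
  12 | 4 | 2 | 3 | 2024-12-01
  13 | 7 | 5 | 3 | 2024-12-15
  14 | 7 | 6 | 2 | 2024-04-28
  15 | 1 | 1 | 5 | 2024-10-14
SELECT id, product_id FROM orders WHERE product_id IN (SELECT id FROM products WHERE price >= 194.96)

Execution result:
id | product_id
6 | 3
7 | 1
11 | 3
12 | 2
15 | 1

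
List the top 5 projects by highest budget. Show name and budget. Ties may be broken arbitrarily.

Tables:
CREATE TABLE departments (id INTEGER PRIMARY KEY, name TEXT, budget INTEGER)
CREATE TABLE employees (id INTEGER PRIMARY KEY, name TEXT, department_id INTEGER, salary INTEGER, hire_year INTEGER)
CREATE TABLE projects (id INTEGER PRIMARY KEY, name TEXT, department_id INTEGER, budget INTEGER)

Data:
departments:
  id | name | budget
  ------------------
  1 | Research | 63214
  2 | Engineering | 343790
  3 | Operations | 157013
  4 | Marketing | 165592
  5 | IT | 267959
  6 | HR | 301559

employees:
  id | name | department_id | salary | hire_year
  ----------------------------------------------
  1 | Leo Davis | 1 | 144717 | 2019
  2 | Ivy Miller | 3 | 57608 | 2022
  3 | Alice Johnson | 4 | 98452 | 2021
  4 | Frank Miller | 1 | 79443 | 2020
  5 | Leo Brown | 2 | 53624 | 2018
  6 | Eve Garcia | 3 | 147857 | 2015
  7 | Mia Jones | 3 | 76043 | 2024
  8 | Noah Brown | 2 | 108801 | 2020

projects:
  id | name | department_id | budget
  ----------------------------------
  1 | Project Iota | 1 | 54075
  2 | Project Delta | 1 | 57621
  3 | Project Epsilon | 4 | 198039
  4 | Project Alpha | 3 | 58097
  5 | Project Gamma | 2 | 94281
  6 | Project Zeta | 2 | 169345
SELECT name, budget FROM projects ORDER BY budget DESC LIMIT 5

Execution result:
name | budget
Project Epsilon | 198039
Project Zeta | 169345
Project Gamma | 94281
Project Alpha | 58097
Project Delta | 57621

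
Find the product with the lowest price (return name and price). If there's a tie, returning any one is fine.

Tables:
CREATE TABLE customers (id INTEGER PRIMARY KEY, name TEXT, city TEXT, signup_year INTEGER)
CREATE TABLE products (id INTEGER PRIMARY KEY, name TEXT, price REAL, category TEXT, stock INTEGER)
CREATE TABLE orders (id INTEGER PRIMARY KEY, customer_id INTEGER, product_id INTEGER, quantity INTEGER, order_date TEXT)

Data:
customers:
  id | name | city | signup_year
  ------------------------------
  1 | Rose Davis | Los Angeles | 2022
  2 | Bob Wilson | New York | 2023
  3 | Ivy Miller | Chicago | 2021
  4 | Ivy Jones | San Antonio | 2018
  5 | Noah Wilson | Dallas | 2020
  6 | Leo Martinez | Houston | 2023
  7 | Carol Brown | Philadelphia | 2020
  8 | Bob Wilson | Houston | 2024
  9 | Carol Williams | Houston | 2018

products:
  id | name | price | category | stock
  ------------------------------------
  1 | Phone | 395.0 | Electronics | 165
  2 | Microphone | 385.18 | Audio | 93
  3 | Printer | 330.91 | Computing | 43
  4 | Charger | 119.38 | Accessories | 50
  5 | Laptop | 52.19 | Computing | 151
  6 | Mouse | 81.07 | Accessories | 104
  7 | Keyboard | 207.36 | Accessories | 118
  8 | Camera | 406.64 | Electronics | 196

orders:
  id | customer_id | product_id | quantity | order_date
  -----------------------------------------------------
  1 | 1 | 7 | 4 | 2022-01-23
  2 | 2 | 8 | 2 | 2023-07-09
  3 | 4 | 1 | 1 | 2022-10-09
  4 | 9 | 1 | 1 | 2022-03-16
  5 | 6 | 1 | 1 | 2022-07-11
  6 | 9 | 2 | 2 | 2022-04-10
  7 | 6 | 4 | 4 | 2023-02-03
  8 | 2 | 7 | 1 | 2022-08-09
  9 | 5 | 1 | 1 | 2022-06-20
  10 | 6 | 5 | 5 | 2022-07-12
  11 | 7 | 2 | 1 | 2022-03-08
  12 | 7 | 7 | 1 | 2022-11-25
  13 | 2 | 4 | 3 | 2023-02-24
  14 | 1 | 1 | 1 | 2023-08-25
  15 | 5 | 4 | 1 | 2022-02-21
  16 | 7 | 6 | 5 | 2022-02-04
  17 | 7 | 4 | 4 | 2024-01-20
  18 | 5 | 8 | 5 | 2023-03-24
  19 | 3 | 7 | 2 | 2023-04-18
SELECT name, price FROM products ORDER BY price ASC LIMIT 1

Execution result:
name | price
Laptop | 52.19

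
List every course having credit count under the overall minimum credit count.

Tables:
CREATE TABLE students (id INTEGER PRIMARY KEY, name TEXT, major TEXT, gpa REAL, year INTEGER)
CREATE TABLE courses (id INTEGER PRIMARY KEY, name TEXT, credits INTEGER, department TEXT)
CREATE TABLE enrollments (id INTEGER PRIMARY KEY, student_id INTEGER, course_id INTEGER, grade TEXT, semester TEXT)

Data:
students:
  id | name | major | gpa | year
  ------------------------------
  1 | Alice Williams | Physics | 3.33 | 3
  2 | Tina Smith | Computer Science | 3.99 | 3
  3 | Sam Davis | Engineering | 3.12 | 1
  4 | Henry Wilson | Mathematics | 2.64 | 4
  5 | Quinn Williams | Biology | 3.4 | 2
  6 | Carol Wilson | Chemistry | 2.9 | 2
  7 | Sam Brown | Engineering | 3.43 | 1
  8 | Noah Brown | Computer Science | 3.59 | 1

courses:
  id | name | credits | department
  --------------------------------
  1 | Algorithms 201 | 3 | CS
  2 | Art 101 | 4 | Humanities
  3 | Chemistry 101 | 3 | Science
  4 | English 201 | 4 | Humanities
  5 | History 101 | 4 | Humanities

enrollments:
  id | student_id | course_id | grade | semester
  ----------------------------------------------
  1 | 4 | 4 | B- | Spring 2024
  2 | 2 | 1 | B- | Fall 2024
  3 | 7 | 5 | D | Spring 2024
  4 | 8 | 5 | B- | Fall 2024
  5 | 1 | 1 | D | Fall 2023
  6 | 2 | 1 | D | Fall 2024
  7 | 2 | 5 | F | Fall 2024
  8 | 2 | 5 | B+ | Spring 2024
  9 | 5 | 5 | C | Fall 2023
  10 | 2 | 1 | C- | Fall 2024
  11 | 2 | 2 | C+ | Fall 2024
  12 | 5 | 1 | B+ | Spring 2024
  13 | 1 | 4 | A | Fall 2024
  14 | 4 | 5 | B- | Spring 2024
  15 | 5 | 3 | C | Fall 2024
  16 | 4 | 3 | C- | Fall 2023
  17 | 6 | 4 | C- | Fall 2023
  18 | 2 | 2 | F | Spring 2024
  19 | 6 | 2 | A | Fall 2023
SELECT name, credits FROM courses WHERE credits < (SELECT MIN(credits) FROM courses)

Execution result:
(no rows)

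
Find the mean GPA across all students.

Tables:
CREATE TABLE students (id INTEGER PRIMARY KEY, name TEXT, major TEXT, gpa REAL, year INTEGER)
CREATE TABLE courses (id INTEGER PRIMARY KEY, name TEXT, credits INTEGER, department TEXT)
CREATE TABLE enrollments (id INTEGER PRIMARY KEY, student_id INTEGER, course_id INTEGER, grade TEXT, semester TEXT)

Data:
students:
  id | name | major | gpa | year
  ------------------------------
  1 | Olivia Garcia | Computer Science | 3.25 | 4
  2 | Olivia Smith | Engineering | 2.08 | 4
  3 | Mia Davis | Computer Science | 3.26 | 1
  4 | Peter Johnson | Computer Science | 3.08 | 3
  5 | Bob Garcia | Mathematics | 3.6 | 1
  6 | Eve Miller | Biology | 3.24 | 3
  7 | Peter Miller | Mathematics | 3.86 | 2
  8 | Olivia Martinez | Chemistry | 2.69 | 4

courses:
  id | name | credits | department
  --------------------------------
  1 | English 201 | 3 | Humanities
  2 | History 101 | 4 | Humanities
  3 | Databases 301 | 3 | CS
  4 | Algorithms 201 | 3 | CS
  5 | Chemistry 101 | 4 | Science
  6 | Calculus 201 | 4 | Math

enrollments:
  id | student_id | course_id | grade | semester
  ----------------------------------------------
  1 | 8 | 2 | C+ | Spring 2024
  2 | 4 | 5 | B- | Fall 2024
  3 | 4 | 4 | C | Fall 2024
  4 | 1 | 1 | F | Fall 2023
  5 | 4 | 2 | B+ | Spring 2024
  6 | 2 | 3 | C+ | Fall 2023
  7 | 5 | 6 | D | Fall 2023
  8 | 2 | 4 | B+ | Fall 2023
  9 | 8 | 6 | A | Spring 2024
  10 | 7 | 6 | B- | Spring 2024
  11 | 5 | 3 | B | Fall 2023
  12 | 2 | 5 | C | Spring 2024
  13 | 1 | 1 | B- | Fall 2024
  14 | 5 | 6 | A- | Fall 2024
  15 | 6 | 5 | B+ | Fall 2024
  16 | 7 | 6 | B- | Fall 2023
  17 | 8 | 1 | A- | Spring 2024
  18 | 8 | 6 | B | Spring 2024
SELECT AVG(gpa) FROM students

Execution result:
3.13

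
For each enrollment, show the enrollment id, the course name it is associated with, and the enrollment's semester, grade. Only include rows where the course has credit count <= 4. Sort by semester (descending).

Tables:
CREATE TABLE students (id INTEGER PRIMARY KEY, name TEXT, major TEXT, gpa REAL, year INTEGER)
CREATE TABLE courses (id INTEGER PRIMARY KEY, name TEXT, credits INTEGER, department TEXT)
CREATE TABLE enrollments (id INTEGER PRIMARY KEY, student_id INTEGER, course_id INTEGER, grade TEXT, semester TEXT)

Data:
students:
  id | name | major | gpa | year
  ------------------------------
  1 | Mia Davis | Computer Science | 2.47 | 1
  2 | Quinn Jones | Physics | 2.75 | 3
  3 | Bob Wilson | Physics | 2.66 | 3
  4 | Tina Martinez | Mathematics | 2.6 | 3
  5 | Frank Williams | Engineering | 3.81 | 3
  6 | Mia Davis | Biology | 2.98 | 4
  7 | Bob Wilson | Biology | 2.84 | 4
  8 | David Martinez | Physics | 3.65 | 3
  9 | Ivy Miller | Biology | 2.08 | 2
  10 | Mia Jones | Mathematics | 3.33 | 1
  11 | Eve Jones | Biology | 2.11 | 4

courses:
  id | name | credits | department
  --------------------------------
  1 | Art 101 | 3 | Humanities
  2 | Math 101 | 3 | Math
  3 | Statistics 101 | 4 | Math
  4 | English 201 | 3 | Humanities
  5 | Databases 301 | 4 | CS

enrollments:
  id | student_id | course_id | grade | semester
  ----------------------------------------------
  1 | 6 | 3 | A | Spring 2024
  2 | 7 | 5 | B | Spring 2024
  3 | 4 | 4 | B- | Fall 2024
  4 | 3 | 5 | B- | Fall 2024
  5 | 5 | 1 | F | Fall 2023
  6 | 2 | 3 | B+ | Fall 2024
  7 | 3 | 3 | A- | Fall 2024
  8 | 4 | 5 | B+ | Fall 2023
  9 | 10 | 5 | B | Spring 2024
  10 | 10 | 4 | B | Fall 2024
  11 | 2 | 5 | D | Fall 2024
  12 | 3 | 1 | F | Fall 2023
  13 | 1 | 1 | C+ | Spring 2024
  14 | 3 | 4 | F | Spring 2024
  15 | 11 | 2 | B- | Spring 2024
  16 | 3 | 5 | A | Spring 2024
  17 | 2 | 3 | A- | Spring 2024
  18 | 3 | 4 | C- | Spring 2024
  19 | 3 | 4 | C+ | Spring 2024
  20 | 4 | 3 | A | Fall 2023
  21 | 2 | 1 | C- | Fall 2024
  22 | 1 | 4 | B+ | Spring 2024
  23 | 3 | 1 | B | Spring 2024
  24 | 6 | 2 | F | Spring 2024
SELECT c.id, p.name AS course, c.semester, c.grade FROM enrollments c JOIN courses p ON c.course_id = p.id WHERE p.credits <= 4 ORDER BY c.semester DESC

Execution result:
id | course | semester | grade
1 | Statistics 101 | Spring 2024 | A
2 | Databases 301 | Spring 2024 | B
9 | Databases 301 | Spring 2024 | B
13 | Art 101 | Spring 2024 | C+
14 | English 201 | Spring 2024 | F
15 | Math 101 | Spring 2024 | B-
16 | Databases 301 | Spring 2024 | A
17 | Statistics 101 | Spring 2024 | A-
18 | English 201 | Spring 2024 | C-
19 | English 201 | Spring 2024 | C+
22 | English 201 | Spring 2024 | B+
23 | Art 101 | Spring 2024 | B
24 | Math 101 | Spring 2024 | F
3 | English 201 | Fall 2024 | B-
4 | Databases 301 | Fall 2024 | B-
6 | Statistics 101 | Fall 2024 | B+
7 | Statistics 101 | Fall 2024 | A-
10 | English 201 | Fall 2024 | B
11 | Databases 301 | Fall 2024 | D
21 | Art 101 | Fall 2024 | C-
5 | Art 101 | Fall 2023 | F
8 | Databases 301 | Fall 2023 | B+
12 | Art 101 | Fall 2023 | F
20 | Statistics 101 | Fall 2023 | A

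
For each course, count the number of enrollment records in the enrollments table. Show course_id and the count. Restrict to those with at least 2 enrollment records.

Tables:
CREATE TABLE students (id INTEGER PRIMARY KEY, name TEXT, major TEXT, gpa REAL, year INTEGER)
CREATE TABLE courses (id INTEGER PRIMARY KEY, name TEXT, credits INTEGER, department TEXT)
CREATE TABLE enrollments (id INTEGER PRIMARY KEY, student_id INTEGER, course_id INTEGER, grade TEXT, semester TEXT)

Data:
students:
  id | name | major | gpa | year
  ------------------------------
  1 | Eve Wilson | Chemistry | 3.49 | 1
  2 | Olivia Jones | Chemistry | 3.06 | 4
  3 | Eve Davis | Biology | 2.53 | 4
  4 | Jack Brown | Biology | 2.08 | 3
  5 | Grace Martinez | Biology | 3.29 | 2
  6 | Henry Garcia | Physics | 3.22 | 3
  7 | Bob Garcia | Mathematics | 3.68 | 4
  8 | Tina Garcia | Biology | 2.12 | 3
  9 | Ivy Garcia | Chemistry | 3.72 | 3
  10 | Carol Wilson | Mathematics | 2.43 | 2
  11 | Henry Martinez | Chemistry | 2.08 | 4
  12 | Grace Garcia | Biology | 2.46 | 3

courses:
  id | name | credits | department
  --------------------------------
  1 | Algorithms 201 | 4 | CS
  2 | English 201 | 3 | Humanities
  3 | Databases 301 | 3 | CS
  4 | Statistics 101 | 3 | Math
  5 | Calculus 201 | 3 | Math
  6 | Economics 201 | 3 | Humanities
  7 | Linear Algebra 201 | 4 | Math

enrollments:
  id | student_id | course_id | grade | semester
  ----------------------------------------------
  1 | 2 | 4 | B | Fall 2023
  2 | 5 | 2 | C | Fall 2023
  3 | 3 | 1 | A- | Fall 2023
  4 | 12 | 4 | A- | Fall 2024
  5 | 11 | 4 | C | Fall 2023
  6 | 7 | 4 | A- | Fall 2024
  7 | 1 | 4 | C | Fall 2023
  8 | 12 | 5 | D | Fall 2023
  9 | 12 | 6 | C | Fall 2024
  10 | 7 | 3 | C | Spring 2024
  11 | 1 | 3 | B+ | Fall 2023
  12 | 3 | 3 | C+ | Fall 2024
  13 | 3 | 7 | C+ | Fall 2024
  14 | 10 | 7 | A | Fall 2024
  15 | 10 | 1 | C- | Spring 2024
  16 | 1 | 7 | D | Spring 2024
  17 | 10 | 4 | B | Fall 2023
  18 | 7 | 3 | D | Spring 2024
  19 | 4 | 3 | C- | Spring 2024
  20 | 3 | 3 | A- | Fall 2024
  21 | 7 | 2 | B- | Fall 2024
SELECT course_id, COUNT(*) AS enrollment_count FROM enrollments GROUP BY course_id HAVING COUNT(*) >= 2

Execution result:
course_id | enrollment_count
1 | 2
2 | 2
3 | 6
4 | 6
7 | 3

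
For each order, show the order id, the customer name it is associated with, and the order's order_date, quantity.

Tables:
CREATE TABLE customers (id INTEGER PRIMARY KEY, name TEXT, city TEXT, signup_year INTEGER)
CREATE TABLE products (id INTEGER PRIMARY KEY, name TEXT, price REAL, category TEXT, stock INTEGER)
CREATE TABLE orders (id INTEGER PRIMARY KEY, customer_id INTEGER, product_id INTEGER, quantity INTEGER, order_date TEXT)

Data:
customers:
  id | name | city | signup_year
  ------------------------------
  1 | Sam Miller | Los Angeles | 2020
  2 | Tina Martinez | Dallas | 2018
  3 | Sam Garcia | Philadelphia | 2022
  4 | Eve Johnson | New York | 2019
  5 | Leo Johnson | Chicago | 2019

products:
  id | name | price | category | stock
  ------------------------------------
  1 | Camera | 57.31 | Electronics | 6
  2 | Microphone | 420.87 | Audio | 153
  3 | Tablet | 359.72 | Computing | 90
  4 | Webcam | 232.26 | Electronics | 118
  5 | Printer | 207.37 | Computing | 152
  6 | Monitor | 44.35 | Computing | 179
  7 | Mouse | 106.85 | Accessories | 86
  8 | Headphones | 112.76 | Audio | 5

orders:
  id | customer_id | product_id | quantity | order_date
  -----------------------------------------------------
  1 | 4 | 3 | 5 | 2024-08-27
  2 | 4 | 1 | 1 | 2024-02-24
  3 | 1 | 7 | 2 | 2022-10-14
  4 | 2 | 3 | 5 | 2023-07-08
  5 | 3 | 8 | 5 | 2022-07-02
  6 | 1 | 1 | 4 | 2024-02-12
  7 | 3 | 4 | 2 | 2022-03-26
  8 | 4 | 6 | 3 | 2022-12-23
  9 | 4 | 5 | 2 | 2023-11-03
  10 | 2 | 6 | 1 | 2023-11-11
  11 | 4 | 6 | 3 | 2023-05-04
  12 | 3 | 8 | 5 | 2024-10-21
SELECT c.id, p.name AS customer, c.order_date, c.quantity FROM orders c JOIN customers p ON c.customer_id = p.id

Execution result:
id | customer | order_date | quantity
1 | Eve Johnson | 2024-08-27 | 5
2 | Eve Johnson | 2024-02-24 | 1
3 | Sam Miller | 2022-10-14 | 2
4 | Tina Martinez | 2023-07-08 | 5
5 | Sam Garcia | 2022-07-02 | 5
6 | Sam Miller | 2024-02-12 | 4
7 | Sam Garcia | 2022-03-26 | 2
8 | Eve Johnson | 2022-12-23 | 3
9 | Eve Johnson | 2023-11-03 | 2
10 | Tina Martinez | 2023-11-11 | 1
11 | Eve Johnson | 2023-05-04 | 3
12 | Sam Garcia | 2024-10-21 | 5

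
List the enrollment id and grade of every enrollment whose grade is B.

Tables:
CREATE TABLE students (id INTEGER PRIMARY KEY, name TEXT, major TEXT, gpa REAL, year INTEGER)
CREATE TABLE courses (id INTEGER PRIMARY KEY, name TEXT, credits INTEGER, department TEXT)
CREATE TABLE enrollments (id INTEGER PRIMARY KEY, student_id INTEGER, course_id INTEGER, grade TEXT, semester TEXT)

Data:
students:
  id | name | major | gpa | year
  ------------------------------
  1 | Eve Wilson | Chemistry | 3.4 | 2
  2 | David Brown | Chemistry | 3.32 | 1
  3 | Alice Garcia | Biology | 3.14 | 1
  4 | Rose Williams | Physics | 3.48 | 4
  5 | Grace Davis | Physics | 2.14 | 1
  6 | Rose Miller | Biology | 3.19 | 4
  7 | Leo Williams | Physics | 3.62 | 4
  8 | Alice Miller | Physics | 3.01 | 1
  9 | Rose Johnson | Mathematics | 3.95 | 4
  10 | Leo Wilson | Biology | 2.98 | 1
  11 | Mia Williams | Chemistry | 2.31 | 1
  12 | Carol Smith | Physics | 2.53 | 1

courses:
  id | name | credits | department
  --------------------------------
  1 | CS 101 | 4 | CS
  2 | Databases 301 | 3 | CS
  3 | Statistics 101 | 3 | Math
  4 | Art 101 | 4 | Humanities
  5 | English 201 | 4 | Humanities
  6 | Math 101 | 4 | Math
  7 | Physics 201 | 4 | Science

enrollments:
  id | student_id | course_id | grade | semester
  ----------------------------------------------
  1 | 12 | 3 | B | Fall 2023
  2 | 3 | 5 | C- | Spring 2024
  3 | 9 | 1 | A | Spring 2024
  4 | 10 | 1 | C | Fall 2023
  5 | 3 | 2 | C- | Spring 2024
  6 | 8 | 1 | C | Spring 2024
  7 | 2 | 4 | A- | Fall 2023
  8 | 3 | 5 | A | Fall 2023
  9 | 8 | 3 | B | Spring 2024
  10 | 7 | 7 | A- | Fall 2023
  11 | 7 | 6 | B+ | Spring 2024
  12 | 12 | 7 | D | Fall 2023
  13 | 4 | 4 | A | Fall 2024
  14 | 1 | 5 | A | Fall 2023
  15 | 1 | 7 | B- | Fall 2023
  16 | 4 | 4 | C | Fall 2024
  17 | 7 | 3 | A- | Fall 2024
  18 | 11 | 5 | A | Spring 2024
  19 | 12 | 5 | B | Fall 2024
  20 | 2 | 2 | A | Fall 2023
SELECT id, grade FROM enrollments WHERE grade = 'B'

Execution result:
id | grade
1 | B
9 | B
19 | B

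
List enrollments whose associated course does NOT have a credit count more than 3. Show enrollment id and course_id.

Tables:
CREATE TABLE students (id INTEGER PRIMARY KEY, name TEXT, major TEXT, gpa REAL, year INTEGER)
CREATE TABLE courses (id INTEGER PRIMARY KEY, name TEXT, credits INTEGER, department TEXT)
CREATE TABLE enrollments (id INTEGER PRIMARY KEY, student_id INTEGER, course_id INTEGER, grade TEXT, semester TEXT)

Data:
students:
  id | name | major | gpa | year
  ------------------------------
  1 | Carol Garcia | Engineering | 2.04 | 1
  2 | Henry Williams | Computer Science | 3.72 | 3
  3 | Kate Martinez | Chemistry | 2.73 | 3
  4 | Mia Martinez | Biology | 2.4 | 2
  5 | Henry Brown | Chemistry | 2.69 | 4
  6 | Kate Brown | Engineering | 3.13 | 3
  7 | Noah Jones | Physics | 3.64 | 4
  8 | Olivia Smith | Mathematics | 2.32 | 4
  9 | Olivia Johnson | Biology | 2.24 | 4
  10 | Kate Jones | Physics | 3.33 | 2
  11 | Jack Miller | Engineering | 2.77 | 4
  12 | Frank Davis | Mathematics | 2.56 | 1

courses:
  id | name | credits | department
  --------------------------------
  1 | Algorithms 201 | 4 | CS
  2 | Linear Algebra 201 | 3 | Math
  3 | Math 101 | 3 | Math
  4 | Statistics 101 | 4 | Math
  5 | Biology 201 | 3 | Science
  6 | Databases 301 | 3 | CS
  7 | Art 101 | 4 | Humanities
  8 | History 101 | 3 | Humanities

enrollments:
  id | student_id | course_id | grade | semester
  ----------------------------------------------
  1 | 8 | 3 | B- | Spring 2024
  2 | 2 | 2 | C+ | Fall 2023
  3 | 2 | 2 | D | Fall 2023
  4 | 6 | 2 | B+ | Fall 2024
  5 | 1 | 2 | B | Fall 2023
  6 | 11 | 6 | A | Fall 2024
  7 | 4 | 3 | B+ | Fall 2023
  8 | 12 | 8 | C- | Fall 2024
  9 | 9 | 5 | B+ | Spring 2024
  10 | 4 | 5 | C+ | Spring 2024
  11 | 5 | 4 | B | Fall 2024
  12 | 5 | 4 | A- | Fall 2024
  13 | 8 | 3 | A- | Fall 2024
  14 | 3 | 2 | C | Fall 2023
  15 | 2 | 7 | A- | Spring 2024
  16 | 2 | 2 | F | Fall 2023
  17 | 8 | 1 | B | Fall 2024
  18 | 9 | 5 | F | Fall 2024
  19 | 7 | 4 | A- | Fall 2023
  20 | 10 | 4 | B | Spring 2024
SELECT id, course_id FROM enrollments WHERE course_id NOT IN (SELECT id FROM courses WHERE credits > 3)

Execution result:
id | course_id
1 | 3
2 | 2
3 | 2
4 | 2
5 | 2
6 | 6
7 | 3
8 | 8
9 | 5
10 | 5
13 | 3
14 | 2
16 | 2
18 | 5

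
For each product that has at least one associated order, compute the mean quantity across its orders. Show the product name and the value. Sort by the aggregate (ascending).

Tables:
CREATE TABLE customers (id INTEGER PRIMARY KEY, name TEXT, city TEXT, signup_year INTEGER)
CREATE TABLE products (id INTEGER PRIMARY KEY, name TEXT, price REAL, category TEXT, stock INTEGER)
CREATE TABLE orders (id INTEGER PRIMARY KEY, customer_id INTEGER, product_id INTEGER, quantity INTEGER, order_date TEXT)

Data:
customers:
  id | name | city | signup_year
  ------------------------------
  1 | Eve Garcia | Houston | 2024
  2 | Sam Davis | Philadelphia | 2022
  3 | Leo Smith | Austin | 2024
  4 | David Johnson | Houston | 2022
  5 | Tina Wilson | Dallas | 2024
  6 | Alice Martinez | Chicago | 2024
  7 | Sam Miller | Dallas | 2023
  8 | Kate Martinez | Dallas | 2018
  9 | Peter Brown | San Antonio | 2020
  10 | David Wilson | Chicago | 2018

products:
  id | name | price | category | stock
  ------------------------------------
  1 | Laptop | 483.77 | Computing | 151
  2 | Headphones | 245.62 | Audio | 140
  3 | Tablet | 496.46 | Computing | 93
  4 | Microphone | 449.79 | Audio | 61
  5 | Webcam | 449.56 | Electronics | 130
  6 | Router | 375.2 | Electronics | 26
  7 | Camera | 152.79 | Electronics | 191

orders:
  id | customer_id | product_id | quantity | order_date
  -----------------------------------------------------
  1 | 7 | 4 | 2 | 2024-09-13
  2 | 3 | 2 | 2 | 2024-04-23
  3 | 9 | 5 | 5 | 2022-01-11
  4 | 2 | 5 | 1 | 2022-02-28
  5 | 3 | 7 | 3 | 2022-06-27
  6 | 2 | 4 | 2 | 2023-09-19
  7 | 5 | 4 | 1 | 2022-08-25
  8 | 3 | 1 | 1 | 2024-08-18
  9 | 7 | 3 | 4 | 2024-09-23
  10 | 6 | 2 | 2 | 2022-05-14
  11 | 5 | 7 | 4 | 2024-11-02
SELECT p.name, AVG(c.quantity) AS avg_quantity FROM orders c JOIN products p ON c.product_id = p.id GROUP BY p.id, p.name ORDER BY avg_quantity ASC

Execution result:
name | avg_quantity
Laptop | 1.00
Microphone | 1.67
Headphones | 2.00
Webcam | 3.00
Camera | 3.50
Tablet | 4.00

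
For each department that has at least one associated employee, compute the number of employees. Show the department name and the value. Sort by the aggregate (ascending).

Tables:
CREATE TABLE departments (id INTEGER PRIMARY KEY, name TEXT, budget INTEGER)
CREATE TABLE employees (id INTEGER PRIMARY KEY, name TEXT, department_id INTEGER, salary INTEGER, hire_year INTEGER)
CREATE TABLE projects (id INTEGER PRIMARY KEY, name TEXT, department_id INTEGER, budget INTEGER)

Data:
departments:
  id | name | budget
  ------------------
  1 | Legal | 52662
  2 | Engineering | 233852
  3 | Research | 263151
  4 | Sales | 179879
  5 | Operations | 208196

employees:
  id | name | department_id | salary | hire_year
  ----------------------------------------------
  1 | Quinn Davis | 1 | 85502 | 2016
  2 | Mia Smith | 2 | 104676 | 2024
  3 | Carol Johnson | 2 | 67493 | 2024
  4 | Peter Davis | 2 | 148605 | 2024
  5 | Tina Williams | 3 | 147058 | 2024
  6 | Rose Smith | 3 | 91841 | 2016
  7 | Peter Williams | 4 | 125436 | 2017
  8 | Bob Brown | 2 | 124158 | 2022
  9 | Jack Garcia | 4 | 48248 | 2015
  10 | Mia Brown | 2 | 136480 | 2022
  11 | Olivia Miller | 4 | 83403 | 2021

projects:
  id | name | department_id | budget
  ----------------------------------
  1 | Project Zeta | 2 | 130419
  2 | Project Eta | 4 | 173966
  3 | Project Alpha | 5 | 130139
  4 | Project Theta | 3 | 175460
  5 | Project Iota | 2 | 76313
SELECT p.name, COUNT(*) AS n FROM employees c JOIN departments p ON c.department_id = p.id GROUP BY p.id, p.name ORDER BY n ASC

Execution result:
name | n
Legal | 1
Research | 2
Sales | 3
Engineering | 5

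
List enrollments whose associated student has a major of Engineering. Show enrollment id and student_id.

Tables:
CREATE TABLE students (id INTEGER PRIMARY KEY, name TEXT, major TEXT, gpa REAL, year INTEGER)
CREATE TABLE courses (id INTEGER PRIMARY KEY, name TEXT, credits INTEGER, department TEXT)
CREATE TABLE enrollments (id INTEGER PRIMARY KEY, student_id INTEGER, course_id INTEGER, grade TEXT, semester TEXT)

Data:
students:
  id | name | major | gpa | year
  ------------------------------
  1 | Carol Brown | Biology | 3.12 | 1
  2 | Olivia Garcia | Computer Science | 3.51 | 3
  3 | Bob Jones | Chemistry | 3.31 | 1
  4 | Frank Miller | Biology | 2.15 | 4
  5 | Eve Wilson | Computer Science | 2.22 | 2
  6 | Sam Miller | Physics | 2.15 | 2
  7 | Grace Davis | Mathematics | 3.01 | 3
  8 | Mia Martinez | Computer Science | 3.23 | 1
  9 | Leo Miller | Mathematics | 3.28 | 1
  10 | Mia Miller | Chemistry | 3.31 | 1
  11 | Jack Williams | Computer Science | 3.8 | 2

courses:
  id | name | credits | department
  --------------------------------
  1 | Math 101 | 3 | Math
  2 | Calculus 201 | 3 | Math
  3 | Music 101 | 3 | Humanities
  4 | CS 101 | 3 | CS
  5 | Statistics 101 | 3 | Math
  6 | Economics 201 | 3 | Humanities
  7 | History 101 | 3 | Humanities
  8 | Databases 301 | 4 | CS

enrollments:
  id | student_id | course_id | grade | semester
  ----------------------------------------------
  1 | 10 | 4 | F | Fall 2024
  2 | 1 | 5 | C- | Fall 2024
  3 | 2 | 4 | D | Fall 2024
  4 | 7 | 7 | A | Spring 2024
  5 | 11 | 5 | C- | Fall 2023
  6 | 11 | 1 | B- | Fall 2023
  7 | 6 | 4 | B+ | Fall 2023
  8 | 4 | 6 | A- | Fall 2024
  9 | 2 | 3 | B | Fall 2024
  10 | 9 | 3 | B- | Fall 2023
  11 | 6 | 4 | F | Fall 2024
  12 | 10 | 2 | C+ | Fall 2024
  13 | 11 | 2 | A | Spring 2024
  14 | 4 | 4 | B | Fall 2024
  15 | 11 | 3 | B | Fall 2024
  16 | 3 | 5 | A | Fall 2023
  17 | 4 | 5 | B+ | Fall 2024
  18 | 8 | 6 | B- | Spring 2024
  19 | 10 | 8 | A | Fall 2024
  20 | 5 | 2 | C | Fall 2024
SELECT id, student_id FROM enrollments WHERE student_id IN (SELECT id FROM students WHERE major = 'Engineering')

Execution result:
(no rows)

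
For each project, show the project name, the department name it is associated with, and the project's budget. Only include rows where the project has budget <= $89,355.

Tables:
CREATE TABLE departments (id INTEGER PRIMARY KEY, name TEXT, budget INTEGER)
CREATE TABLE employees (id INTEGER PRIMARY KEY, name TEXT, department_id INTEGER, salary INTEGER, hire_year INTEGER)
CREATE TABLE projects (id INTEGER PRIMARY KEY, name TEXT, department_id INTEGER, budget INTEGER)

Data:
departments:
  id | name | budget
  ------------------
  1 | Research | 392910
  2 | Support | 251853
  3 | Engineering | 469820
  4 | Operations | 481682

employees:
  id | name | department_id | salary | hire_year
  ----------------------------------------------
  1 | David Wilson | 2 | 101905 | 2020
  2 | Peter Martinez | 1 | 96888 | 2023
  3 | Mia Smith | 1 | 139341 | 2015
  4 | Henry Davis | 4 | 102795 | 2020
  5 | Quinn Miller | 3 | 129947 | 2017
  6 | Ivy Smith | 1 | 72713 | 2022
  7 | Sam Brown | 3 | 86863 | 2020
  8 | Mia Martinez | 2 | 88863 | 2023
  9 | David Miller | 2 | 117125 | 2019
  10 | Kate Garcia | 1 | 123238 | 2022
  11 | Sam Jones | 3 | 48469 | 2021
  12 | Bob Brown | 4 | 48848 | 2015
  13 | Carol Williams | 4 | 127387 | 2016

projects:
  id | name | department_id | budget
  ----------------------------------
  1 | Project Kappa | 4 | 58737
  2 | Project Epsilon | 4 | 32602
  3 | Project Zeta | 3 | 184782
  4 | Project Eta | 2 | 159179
SELECT c.name, p.name AS department, c.budget FROM projects c JOIN departments p ON c.department_id = p.id WHERE c.budget <= 89355

Execution result:
name | department | budget
Project Kappa | Operations | 58737
Project Epsilon | Operations | 32602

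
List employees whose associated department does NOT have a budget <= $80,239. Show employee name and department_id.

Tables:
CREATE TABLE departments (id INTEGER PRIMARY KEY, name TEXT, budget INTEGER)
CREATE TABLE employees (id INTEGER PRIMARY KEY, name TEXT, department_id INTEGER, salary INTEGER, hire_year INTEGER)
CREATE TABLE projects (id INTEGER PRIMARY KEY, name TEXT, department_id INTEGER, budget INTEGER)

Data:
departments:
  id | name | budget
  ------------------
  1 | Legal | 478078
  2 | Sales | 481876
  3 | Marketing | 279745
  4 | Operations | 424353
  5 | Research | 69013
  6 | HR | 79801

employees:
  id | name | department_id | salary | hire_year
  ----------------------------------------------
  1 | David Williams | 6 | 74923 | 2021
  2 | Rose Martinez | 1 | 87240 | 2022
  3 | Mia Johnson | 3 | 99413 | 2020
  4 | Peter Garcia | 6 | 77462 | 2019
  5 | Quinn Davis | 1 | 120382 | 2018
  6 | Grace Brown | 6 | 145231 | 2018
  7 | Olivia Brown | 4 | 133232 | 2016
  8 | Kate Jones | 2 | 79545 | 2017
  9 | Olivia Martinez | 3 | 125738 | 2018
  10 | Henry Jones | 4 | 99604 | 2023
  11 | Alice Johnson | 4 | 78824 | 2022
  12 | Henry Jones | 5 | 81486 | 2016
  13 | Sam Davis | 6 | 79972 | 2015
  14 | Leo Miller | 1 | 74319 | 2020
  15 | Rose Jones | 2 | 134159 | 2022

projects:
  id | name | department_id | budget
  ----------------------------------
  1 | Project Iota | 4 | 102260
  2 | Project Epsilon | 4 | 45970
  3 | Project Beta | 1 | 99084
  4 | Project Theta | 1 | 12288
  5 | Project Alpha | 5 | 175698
SELECT name, department_id FROM employees WHERE department_id NOT IN (SELECT id FROM departments WHERE budget <= 80239)

Execution result:
name | department_id
Rose Martinez | 1
Mia Johnson | 3
Quinn Davis | 1
Olivia Brown | 4
Kate Jones | 2
Olivia Martinez | 3
Henry Jones | 4
Alice Johnson | 4
Leo Miller | 1
Rose Jones | 2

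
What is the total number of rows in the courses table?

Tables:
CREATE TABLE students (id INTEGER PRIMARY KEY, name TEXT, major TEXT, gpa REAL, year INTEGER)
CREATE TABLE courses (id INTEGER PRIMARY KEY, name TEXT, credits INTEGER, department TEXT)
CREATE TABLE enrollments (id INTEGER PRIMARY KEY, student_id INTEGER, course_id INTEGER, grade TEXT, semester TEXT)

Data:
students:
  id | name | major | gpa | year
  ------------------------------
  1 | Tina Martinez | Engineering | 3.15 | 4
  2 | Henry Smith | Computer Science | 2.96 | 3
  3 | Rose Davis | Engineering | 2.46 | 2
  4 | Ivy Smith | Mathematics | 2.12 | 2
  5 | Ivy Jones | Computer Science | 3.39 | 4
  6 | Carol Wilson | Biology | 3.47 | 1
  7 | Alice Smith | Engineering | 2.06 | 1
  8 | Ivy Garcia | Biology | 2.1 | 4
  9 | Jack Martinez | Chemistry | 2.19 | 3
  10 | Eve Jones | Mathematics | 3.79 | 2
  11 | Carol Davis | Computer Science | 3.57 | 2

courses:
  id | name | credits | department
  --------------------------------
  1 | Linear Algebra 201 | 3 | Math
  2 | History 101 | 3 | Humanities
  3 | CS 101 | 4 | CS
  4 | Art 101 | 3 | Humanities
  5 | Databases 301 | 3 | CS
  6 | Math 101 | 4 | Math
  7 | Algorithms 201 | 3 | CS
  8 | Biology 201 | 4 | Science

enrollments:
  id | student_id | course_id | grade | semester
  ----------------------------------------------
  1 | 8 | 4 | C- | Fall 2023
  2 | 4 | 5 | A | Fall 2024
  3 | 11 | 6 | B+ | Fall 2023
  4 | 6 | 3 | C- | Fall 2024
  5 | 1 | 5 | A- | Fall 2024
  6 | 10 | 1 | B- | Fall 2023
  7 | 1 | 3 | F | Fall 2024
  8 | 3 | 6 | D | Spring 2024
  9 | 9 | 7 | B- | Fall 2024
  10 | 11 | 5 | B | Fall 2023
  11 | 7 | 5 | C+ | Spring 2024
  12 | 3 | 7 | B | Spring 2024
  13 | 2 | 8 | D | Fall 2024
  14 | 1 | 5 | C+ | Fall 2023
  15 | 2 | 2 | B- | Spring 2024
SELECT COUNT(*) FROM courses

Execution result:
8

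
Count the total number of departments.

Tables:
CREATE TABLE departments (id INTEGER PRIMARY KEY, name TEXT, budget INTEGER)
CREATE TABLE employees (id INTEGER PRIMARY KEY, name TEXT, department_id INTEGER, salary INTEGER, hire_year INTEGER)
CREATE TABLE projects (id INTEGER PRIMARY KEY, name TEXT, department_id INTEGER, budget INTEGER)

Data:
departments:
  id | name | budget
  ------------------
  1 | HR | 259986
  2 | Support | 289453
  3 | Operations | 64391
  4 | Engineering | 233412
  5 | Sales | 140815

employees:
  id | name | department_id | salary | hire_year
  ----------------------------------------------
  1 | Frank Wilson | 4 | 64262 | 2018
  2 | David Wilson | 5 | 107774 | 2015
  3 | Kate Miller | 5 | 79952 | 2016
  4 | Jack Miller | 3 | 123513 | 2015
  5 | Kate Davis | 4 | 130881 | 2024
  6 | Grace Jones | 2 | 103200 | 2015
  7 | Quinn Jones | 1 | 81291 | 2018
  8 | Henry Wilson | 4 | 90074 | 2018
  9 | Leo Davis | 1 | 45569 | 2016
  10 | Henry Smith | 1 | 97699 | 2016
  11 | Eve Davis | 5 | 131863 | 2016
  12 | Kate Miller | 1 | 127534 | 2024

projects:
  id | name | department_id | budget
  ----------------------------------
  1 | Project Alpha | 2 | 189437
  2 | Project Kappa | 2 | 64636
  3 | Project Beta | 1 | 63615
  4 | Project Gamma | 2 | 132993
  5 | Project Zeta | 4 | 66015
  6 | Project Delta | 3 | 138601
SELECT COUNT(*) FROM departments

Execution result:
5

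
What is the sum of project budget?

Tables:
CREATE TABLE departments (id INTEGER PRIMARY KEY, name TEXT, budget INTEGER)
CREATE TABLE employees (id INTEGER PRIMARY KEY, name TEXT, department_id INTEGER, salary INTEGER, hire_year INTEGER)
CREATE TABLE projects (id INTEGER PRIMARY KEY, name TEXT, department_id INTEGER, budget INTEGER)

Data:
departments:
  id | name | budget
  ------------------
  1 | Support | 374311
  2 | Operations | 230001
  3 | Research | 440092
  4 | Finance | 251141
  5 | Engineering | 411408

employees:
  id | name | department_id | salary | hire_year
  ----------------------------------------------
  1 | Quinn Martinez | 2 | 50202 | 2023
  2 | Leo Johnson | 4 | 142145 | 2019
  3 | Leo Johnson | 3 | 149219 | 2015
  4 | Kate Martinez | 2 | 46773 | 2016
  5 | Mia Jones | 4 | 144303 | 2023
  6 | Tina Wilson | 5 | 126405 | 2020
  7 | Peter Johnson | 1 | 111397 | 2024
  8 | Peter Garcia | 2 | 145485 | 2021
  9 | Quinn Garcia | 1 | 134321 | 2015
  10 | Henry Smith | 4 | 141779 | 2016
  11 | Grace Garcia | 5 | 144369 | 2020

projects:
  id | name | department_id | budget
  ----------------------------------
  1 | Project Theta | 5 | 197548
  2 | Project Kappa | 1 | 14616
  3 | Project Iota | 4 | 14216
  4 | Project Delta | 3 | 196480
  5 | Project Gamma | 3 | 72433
SELECT SUM(budget) FROM projects

Execution result:
495293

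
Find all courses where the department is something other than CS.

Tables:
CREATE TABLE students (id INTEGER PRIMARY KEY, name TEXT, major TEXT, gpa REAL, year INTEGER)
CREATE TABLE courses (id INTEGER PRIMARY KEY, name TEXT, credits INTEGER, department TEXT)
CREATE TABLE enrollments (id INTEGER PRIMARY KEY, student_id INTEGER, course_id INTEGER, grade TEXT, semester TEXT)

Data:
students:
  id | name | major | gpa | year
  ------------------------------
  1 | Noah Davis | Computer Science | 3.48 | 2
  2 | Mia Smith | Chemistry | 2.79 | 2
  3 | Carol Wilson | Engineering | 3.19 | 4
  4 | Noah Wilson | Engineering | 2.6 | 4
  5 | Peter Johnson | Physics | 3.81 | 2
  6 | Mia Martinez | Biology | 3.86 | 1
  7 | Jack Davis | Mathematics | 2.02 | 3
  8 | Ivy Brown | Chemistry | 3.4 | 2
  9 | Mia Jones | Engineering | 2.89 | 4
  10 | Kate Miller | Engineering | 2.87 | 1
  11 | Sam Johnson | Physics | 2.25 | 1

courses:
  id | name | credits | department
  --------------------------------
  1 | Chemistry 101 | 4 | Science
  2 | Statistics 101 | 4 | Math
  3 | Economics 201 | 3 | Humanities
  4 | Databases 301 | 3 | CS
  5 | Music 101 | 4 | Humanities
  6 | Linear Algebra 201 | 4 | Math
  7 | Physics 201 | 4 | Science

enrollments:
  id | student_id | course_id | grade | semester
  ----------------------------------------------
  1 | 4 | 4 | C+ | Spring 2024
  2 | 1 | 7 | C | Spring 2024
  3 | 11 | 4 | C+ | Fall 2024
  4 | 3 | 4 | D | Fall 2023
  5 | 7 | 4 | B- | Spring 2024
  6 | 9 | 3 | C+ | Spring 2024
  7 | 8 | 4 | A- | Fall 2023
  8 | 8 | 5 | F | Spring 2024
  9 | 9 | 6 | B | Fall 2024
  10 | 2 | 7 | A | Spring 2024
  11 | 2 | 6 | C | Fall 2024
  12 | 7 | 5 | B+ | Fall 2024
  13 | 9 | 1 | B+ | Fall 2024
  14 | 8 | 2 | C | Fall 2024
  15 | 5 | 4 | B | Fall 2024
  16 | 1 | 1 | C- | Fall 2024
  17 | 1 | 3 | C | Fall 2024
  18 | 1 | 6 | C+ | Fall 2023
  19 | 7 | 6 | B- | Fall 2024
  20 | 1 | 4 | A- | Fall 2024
SELECT name, department FROM courses WHERE department <> 'CS'

Execution result:
name | department
Chemistry 101 | Science
Statistics 101 | Math
Economics 201 | Humanities
Music 101 | Humanities
Linear Algebra 201 | Math
Physics 201 | Science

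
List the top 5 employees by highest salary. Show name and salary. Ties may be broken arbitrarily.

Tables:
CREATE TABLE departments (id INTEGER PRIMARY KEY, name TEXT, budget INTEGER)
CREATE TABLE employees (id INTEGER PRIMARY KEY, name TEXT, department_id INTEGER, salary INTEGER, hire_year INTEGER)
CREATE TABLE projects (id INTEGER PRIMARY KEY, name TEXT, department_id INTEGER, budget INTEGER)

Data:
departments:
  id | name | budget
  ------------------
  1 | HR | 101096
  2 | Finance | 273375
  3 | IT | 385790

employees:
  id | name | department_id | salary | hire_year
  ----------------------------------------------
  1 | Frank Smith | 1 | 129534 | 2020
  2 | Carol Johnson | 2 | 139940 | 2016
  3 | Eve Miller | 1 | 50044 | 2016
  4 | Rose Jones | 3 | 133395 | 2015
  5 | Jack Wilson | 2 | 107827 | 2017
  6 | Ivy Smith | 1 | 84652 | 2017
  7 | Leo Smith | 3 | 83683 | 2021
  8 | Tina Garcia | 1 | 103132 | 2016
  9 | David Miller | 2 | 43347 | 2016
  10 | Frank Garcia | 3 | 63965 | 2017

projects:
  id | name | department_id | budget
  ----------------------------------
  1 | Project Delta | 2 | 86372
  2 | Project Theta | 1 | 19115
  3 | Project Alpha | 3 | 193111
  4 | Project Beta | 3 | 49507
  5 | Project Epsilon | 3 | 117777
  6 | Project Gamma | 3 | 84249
SELECT name, salary FROM employees ORDER BY salary DESC LIMIT 5

Execution result:
name | salary
Carol Johnson | 139940
Rose Jones | 133395
Frank Smith | 129534
Jack Wilson | 107827
Tina Garcia | 103132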